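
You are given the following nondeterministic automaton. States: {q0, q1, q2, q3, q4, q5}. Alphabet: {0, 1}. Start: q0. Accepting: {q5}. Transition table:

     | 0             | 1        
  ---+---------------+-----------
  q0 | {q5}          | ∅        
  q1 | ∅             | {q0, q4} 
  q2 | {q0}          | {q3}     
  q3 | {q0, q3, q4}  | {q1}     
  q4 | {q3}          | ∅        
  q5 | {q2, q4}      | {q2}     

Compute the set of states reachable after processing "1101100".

Start in {q0}.
Read '1': {q0} → ∅.
The set is empty and remains empty for the remaining 6 symbols.

∅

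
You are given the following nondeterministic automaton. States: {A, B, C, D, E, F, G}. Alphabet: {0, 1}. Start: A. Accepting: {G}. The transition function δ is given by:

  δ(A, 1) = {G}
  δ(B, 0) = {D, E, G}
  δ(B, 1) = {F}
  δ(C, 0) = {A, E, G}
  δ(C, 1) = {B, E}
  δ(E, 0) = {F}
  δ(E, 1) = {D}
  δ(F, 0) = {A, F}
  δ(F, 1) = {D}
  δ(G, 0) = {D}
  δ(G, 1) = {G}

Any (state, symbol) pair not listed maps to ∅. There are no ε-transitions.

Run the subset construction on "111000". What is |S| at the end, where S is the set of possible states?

Start in {A}.
Read '1': {A} → {G}.
Read '1': {G} → {G}.
Read '1': {G} → {G}.
Read '0': {G} → {D}.
Read '0': {D} → ∅.
The set is empty and remains empty for the remaining 1 symbol.
That set has 0 states.

0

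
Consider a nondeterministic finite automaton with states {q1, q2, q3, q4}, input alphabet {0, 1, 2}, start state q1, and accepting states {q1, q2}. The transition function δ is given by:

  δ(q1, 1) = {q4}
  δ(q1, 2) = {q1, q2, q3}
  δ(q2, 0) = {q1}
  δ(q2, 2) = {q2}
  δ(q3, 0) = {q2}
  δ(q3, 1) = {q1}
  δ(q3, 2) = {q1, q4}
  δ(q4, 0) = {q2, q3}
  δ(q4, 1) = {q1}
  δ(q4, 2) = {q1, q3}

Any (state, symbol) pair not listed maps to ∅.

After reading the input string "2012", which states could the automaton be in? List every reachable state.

{q1, q3}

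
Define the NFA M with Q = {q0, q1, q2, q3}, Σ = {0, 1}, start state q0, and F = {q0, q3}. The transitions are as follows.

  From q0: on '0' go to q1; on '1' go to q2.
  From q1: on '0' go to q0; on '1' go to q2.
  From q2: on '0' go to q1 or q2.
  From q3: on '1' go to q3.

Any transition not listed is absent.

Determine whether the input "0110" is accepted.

Start in {q0}.
Read '0': {q0} → {q1}.
Read '1': {q1} → {q2}.
Read '1': {q2} → ∅.
The set is empty and remains empty for the remaining 1 symbol.
The final set ∅ contains no accepting state.

No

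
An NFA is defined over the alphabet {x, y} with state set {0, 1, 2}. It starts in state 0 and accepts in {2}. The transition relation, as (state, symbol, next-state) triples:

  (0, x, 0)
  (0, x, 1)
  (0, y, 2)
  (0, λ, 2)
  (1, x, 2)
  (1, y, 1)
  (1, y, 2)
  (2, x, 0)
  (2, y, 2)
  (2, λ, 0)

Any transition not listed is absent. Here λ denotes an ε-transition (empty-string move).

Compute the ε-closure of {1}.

{1}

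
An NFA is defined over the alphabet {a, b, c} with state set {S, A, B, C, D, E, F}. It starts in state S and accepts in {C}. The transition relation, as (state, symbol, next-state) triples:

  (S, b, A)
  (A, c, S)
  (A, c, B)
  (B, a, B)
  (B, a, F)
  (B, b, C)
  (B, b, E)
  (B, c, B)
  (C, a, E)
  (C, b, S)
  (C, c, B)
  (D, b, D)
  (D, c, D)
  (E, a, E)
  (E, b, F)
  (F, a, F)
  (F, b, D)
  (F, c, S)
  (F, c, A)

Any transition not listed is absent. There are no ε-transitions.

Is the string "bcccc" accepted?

No

Start in {S}.
Read 'b': {S} → {A}.
Read 'c': {A} → {S, B}.
Read 'c': {S, B} → {B}.
Read 'c': {B} → {B}.
Read 'c': {B} → {B}.
The final set {B} contains no accepting state.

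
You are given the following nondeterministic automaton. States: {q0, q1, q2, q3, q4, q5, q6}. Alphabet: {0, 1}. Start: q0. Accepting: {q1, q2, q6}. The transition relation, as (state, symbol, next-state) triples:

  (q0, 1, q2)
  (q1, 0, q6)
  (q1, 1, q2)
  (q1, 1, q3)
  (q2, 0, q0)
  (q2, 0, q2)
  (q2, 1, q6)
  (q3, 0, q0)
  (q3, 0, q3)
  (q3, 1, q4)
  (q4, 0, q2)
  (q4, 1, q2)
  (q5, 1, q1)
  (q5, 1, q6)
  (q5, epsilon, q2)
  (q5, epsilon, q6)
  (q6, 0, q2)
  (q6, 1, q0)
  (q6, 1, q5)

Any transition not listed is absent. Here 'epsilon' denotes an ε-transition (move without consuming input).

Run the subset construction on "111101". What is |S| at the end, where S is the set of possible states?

4

Start in {q0}.
Read '1': {q0} → {q2}.
Read '1': {q2} → {q6}.
Read '1': {q6} → {q0, q2, q5, q6}.
Read '1': {q0, q2, q5, q6} → {q0, q1, q2, q5, q6}.
Read '0': {q0, q1, q2, q5, q6} → {q0, q2, q6}.
Read '1': {q0, q2, q6} → {q0, q2, q5, q6}.
That set has 4 states.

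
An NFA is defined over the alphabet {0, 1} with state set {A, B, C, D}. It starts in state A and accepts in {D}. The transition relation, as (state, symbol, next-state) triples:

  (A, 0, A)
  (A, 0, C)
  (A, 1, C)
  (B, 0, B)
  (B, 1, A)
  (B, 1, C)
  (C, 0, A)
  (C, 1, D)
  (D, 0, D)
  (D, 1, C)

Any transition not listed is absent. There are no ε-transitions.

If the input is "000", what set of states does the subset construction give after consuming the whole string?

{A, C}

Start in {A}.
Read '0': A→{A, C}; now {A, C}.
Read '0': A→{A, C}, C→{A}; now {A, C}.
Read '0': A→{A, C}, C→{A}; now {A, C}.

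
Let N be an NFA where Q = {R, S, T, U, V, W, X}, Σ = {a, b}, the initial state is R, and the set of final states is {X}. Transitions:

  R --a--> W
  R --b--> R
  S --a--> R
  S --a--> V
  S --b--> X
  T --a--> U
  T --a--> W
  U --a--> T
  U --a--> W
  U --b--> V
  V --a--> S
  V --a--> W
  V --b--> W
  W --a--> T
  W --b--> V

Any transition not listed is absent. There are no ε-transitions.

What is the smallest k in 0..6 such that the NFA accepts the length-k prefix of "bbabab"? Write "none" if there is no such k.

6

Start in {R}.
Read 'b': R→{R}; now {R}.
Read 'b': R→{R}; now {R}.
Read 'a': R→{W}; now {W}.
Read 'b': W→{V}; now {V}.
Read 'a': V→{S, W}; now {S, W}.
Read 'b': S→{X}, W→{V}; now {V, X}.
None of the earlier sets intersect F, but {V, X} does.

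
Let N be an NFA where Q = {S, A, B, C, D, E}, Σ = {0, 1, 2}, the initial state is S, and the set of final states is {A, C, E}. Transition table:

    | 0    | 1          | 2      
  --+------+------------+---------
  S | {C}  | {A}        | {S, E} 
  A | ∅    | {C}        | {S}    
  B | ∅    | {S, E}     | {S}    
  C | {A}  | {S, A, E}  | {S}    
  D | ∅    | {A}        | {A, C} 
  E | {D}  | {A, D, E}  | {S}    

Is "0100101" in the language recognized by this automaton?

Yes

Start in {S}.
Read '0': {S} → {C}.
Read '1': {C} → {S, A, E}.
Read '0': {S, A, E} → {C, D}.
Read '0': {C, D} → {A}.
Read '1': {A} → {C}.
Read '0': {C} → {A}.
Read '1': {A} → {C}.
The final set {C} contains the accepting state C.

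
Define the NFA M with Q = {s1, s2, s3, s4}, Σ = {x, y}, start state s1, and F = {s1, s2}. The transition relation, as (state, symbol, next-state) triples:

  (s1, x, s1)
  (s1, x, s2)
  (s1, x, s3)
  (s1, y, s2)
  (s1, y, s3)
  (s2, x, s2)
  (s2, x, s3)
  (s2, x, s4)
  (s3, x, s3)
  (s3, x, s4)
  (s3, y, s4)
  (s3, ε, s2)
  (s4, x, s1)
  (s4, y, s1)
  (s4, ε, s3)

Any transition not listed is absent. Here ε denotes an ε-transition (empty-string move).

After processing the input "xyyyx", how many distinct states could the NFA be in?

Start in {s1}.
Read 'x': s1→{s1, s2, s3}; now {s1, s2, s3}.
Read 'y': s1→{s2, s3}, s2→∅, s3→{s4}; now {s2, s3, s4}.
Read 'y': s2→∅, s3→{s4}, s4→{s1}; union {s1, s4}; ε-closure = {s1, s2, s3, s4}.
Read 'y': s1→{s2, s3}, s2→∅, s3→{s4}, s4→{s1}; now {s1, s2, s3, s4}.
Read 'x': s1→{s1, s2, s3}, s2→{s2, s3, s4}, s3→{s3, s4}, s4→{s1}; now {s1, s2, s3, s4}.
That set has 4 states.

4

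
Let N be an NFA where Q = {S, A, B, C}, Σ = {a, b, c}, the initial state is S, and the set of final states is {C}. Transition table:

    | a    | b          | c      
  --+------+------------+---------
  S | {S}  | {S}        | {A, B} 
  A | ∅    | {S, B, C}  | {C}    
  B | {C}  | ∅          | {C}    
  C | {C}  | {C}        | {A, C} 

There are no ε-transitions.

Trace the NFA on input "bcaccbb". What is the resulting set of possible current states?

Start in {S}.
Read 'b': S→{S}; now {S}.
Read 'c': S→{A, B}; now {A, B}.
Read 'a': A→∅, B→{C}; now {C}.
Read 'c': C→{A, C}; now {A, C}.
Read 'c': A→{C}, C→{A, C}; now {A, C}.
Read 'b': A→{S, B, C}, C→{C}; now {S, B, C}.
Read 'b': S→{S}, B→∅, C→{C}; now {S, C}.

{S, C}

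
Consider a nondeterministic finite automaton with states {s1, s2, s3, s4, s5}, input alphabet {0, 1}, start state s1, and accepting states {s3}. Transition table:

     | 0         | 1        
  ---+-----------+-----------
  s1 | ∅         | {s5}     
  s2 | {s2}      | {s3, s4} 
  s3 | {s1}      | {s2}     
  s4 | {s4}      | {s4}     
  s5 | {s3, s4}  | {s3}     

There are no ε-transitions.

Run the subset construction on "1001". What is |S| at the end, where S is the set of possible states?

Start in {s1}.
Read '1': {s1} → {s5}.
Read '0': {s5} → {s3, s4}.
Read '0': {s3, s4} → {s1, s4}.
Read '1': {s1, s4} → {s4, s5}.
That set has 2 states.

2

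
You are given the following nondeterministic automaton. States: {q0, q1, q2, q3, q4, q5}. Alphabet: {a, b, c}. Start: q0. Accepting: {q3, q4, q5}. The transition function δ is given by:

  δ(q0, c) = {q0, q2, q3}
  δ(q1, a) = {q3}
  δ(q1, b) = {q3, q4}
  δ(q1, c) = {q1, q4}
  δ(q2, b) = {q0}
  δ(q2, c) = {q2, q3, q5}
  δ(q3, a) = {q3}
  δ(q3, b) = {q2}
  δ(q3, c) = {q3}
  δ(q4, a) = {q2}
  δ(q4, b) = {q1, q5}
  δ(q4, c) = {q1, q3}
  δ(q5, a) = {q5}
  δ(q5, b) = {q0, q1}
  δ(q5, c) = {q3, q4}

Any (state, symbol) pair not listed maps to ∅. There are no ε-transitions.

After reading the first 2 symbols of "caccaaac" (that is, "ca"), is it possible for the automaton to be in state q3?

Yes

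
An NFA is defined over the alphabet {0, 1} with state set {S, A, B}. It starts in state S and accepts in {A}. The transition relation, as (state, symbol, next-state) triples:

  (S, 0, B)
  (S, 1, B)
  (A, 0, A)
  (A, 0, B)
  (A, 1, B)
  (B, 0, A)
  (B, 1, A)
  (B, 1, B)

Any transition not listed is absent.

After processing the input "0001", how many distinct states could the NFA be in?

2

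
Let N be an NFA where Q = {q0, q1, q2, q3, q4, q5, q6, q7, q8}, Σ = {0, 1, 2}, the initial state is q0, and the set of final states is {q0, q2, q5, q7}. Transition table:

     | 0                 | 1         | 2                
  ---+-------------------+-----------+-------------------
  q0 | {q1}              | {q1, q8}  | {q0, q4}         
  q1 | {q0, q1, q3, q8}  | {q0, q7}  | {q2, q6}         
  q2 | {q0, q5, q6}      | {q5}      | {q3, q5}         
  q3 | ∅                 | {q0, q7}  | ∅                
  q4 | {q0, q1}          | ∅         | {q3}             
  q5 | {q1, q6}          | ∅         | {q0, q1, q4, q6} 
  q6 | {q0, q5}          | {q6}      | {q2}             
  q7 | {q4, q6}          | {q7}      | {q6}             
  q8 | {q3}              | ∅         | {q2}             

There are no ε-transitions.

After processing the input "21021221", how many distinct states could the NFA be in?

6

Start in {q0}.
Read '2': q0→{q0, q4}; now {q0, q4}.
Read '1': q0→{q1, q8}, q4→∅; now {q1, q8}.
Read '0': q1→{q0, q1, q3, q8}, q8→{q3}; now {q0, q1, q3, q8}.
Read '2': q0→{q0, q4}, q1→{q2, q6}, q3→∅, q8→{q2}; now {q0, q2, q4, q6}.
Read '1': q0→{q1, q8}, q2→{q5}, q4→∅, q6→{q6}; now {q1, q5, q6, q8}.
Read '2': q1→{q2, q6}, q5→{q0, q1, q4, q6}, q6→{q2}, q8→{q2}; now {q0, q1, q2, q4, q6}.
Read '2': q0→{q0, q4}, q1→{q2, q6}, q2→{q3, q5}, q4→{q3}, q6→{q2}; now {q0, q2, q3, q4, q5, q6}.
Read '1': q0→{q1, q8}, q2→{q5}, q3→{q0, q7}, q4→∅, q5→∅, q6→{q6}; now {q0, q1, q5, q6, q7, q8}.
That set has 6 states.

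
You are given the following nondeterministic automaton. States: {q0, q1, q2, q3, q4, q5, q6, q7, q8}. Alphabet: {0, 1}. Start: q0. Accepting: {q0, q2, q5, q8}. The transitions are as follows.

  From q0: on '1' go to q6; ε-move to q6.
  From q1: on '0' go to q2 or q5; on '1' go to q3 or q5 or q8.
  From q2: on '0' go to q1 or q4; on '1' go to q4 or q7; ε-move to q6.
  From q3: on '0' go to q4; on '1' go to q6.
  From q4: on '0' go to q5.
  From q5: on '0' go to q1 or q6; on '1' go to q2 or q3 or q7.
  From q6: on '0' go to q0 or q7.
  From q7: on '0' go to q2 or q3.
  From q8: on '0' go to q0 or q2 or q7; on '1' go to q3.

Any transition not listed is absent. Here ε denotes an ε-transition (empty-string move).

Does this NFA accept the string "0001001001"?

Start: ε-closure({q0}) = {q0, q6}.
Read '0': q0→∅, q6→{q0, q7}; union {q0, q7}; ε-closure = {q0, q6, q7}.
Read '0': q0→∅, q6→{q0, q7}, q7→{q2, q3}; union {q0, q2, q3, q7}; ε-closure = {q0, q2, q3, q6, q7}.
Read '0': q0→∅, q2→{q1, q4}, q3→{q4}, q6→{q0, q7}, q7→{q2, q3}; union {q0, q1, q2, q3, q4, q7}; ε-closure = {q0, q1, q2, q3, q4, q6, q7}.
Read '1': q0→{q6}, q1→{q3, q5, q8}, q2→{q4, q7}, q3→{q6}, q4→∅, q6→∅, q7→∅; now {q3, q4, q5, q6, q7, q8}.
Read '0': q3→{q4}, q4→{q5}, q5→{q1, q6}, q6→{q0, q7}, q7→{q2, q3}, q8→{q0, q2, q7}; now {q0, q1, q2, q3, q4, q5, q6, q7}.
Read '0': q0→∅, q1→{q2, q5}, q2→{q1, q4}, q3→{q4}, q4→{q5}, q5→{q1, q6}, q6→{q0, q7}, q7→{q2, q3}; now {q0, q1, q2, q3, q4, q5, q6, q7}.
Read '1': q0→{q6}, q1→{q3, q5, q8}, q2→{q4, q7}, q3→{q6}, q4→∅, q5→{q2, q3, q7}, q6→∅, q7→∅; now {q2, q3, q4, q5, q6, q7, q8}.
Read '0': q2→{q1, q4}, q3→{q4}, q4→{q5}, q5→{q1, q6}, q6→{q0, q7}, q7→{q2, q3}, q8→{q0, q2, q7}; now {q0, q1, q2, q3, q4, q5, q6, q7}.
Read '0': q0→∅, q1→{q2, q5}, q2→{q1, q4}, q3→{q4}, q4→{q5}, q5→{q1, q6}, q6→{q0, q7}, q7→{q2, q3}; now {q0, q1, q2, q3, q4, q5, q6, q7}.
Read '1': q0→{q6}, q1→{q3, q5, q8}, q2→{q4, q7}, q3→{q6}, q4→∅, q5→{q2, q3, q7}, q6→∅, q7→∅; now {q2, q3, q4, q5, q6, q7, q8}.
The final set {q2, q3, q4, q5, q6, q7, q8} contains the accepting states q2, q5, q8.

Yes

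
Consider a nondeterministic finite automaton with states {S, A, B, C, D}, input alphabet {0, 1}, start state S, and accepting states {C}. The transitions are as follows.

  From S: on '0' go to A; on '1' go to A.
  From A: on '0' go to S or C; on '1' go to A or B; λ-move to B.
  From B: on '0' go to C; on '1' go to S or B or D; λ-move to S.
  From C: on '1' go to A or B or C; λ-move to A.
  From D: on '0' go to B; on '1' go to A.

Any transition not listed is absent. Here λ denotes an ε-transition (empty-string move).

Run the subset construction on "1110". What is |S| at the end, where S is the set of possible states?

4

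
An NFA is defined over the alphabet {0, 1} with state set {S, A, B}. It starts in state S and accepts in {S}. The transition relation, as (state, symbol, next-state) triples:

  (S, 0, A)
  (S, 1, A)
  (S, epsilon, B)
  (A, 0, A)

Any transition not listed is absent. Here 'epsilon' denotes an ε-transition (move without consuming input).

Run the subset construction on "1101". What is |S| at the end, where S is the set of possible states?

0

Start: ε-closure({S}) = {S, B}.
Read '1': {S, B} → {A}.
Read '1': {A} → ∅.
The set is empty and remains empty for the remaining 2 symbols.
That set has 0 states.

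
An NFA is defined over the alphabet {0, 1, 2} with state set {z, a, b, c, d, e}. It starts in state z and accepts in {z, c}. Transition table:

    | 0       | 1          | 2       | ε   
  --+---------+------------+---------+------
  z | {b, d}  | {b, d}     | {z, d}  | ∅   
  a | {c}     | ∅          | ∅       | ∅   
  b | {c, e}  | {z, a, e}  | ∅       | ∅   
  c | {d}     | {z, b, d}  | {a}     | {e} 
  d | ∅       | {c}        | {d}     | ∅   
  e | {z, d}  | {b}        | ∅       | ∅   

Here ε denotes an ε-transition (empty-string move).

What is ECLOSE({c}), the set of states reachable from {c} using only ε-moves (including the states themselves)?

{c, e}

Begin with {c}.
ε-move c → e; add e.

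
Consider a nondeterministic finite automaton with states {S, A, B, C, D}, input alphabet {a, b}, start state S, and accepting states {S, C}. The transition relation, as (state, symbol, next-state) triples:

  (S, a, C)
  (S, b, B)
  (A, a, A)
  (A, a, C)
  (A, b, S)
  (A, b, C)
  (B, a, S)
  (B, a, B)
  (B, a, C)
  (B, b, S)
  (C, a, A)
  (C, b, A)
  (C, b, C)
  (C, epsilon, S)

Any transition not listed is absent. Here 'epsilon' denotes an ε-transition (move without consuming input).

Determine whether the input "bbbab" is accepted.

Yes

Start in {S}.
Read 'b': {S} → {B}.
Read 'b': {B} → {S}.
Read 'b': {S} → {B}.
Read 'a': {B} → {S, B, C}.
Read 'b': {S, B, C} → {S, A, B, C}.
The final set {S, A, B, C} contains the accepting states S, C.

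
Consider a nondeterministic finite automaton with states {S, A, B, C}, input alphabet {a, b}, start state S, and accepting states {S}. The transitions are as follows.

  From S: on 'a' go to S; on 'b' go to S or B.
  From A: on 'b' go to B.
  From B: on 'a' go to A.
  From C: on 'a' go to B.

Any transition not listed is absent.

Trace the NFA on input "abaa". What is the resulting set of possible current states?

Start in {S}.
Read 'a': S→{S}; now {S}.
Read 'b': S→{S, B}; now {S, B}.
Read 'a': S→{S}, B→{A}; now {S, A}.
Read 'a': S→{S}, A→∅; now {S}.

{S}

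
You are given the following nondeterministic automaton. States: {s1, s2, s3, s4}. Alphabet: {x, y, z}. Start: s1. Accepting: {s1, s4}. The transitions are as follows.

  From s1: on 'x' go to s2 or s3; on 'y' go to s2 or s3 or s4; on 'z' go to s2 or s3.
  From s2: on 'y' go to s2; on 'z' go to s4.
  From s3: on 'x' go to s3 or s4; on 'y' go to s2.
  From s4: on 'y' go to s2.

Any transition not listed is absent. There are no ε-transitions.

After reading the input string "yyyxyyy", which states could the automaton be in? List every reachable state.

∅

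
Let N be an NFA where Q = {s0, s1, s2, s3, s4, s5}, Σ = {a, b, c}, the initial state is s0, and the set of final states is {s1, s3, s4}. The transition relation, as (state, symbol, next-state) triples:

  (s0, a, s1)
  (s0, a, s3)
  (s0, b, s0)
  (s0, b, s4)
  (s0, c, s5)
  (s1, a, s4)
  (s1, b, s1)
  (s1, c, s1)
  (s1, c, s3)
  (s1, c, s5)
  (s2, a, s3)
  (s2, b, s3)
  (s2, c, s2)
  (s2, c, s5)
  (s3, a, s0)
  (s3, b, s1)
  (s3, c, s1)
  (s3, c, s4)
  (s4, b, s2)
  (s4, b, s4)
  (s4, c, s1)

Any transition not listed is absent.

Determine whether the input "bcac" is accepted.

Yes

Start in {s0}.
Read 'b': s0→{s0, s4}; now {s0, s4}.
Read 'c': s0→{s5}, s4→{s1}; now {s1, s5}.
Read 'a': s1→{s4}, s5→∅; now {s4}.
Read 'c': s4→{s1}; now {s1}.
The final set {s1} contains the accepting state s1.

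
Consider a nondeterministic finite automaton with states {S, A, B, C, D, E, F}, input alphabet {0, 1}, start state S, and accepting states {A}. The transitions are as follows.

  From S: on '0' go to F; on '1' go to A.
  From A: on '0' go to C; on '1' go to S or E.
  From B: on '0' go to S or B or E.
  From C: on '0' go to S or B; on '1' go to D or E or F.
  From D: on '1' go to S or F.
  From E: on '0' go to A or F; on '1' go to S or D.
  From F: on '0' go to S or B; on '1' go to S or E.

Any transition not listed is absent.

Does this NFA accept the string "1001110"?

No

Start in {S}.
Read '1': {S} → {A}.
Read '0': {A} → {C}.
Read '0': {C} → {S, B}.
Read '1': {S, B} → {A}.
Read '1': {A} → {S, E}.
Read '1': {S, E} → {S, A, D}.
Read '0': {S, A, D} → {C, F}.
The final set {C, F} contains no accepting state.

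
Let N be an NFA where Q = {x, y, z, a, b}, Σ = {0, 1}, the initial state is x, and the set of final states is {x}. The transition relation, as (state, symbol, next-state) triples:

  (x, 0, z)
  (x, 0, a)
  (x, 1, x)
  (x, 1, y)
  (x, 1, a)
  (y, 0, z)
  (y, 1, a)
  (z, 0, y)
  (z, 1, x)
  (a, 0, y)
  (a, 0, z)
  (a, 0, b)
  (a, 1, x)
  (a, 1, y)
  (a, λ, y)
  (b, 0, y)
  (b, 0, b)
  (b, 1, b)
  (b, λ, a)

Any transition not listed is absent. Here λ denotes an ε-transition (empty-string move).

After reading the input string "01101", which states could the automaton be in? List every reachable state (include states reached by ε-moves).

{x, y, a, b}

Start in {x}.
Read '0': x→{z, a}; union {z, a}; ε-closure = {y, z, a}.
Read '1': y→{a}, z→{x}, a→{x, y}; now {x, y, a}.
Read '1': x→{x, y, a}, y→{a}, a→{x, y}; now {x, y, a}.
Read '0': x→{z, a}, y→{z}, a→{y, z, b}; now {y, z, a, b}.
Read '1': y→{a}, z→{x}, a→{x, y}, b→{b}; now {x, y, a, b}.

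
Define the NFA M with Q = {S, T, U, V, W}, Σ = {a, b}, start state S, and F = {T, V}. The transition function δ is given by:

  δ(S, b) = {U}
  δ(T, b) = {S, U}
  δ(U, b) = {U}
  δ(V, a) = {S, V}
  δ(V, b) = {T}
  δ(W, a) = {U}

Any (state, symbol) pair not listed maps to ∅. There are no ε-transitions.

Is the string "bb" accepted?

Start in {S}.
Read 'b': {S} → {U}.
Read 'b': {U} → {U}.
The final set {U} contains no accepting state.

No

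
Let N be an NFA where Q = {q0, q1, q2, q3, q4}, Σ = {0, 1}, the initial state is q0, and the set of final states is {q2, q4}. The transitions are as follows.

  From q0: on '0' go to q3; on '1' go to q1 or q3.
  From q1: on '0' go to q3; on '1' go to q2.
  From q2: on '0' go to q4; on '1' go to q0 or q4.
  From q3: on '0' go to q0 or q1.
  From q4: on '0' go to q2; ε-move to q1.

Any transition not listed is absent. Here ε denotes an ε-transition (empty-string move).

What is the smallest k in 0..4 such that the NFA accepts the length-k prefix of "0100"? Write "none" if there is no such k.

none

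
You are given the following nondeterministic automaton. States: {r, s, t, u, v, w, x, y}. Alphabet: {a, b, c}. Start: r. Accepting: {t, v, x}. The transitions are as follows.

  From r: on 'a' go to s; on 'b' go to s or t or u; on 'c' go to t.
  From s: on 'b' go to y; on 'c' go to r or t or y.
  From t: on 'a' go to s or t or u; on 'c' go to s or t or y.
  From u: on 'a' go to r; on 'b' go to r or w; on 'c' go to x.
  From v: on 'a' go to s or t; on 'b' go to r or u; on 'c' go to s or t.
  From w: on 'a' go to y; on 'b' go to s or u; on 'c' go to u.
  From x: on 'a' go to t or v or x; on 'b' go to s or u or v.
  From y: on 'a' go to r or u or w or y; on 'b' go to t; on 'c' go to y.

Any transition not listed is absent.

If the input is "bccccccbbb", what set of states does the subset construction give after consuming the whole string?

{s, t, u}

Start in {r}.
Read 'b': r→{s, t, u}; now {s, t, u}.
Read 'c': s→{r, t, y}, t→{s, t, y}, u→{x}; now {r, s, t, x, y}.
Read 'c': r→{t}, s→{r, t, y}, t→{s, t, y}, x→∅, y→{y}; now {r, s, t, y}.
Read 'c': r→{t}, s→{r, t, y}, t→{s, t, y}, y→{y}; now {r, s, t, y}.
Read 'c': r→{t}, s→{r, t, y}, t→{s, t, y}, y→{y}; now {r, s, t, y}.
Read 'c': r→{t}, s→{r, t, y}, t→{s, t, y}, y→{y}; now {r, s, t, y}.
Read 'c': r→{t}, s→{r, t, y}, t→{s, t, y}, y→{y}; now {r, s, t, y}.
Read 'b': r→{s, t, u}, s→{y}, t→∅, y→{t}; now {s, t, u, y}.
Read 'b': s→{y}, t→∅, u→{r, w}, y→{t}; now {r, t, w, y}.
Read 'b': r→{s, t, u}, t→∅, w→{s, u}, y→{t}; now {s, t, u}.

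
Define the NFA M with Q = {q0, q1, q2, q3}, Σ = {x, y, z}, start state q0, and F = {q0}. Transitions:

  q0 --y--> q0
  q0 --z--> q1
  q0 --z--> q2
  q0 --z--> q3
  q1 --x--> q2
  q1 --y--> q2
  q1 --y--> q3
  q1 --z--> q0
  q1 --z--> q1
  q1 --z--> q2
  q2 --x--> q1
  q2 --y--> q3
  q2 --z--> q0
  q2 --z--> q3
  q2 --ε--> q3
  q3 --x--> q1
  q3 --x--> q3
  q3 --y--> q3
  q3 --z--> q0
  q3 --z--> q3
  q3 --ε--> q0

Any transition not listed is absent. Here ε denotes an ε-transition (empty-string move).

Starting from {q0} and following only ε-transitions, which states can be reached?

{q0}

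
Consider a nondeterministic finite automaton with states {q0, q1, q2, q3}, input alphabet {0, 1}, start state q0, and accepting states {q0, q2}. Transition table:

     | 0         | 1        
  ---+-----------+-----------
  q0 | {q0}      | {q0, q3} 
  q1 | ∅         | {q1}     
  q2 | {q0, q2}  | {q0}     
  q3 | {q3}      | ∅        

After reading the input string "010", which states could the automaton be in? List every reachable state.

Start in {q0}.
Read '0': {q0} → {q0}.
Read '1': {q0} → {q0, q3}.
Read '0': {q0, q3} → {q0, q3}.

{q0, q3}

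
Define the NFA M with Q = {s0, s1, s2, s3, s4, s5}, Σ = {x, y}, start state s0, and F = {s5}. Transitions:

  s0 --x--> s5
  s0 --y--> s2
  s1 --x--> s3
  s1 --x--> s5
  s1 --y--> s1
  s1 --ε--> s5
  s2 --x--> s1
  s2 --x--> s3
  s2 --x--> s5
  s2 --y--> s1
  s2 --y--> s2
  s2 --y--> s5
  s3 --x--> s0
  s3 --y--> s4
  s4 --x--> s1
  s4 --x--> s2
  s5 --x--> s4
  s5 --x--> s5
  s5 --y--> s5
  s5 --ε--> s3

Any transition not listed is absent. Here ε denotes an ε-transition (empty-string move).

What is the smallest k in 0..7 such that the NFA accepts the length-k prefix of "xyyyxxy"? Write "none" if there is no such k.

1

Start in {s0}.
Read 'x': {s0} → {s3, s5}.
None of the earlier sets intersect F, but {s3, s5} does.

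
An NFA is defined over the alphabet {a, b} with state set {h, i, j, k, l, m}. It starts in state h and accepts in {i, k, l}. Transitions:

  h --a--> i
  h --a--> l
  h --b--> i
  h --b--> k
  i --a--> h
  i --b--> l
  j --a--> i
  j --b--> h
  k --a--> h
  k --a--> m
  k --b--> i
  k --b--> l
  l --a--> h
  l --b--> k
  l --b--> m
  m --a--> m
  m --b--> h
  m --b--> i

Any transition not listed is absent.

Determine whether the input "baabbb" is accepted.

Start in {h}.
Read 'b': h→{i, k}; now {i, k}.
Read 'a': i→{h}, k→{h, m}; now {h, m}.
Read 'a': h→{i, l}, m→{m}; now {i, l, m}.
Read 'b': i→{l}, l→{k, m}, m→{h, i}; now {h, i, k, l, m}.
Read 'b': h→{i, k}, i→{l}, k→{i, l}, l→{k, m}, m→{h, i}; now {h, i, k, l, m}.
Read 'b': h→{i, k}, i→{l}, k→{i, l}, l→{k, m}, m→{h, i}; now {h, i, k, l, m}.
The final set {h, i, k, l, m} contains the accepting states i, k, l.

Yes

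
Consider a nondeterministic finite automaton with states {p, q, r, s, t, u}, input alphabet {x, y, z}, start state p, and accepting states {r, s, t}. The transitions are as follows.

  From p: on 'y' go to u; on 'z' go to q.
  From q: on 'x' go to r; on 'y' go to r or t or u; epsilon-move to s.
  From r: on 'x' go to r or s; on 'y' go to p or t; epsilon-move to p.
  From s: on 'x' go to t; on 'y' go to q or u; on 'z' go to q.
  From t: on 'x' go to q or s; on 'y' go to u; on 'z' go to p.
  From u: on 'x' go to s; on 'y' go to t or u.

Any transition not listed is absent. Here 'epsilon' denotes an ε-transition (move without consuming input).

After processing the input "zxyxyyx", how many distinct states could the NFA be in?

5

Start in {p}.
Read 'z': {p} → {q, s}.
Read 'x': {q, s} → {p, r, t}.
Read 'y': {p, r, t} → {p, t, u}.
Read 'x': {p, t, u} → {q, s}.
Read 'y': {q, s} → {p, q, r, s, t, u}.
Read 'y': {p, q, r, s, t, u} → {p, q, r, s, t, u}.
Read 'x': {p, q, r, s, t, u} → {p, q, r, s, t}.
That set has 5 states.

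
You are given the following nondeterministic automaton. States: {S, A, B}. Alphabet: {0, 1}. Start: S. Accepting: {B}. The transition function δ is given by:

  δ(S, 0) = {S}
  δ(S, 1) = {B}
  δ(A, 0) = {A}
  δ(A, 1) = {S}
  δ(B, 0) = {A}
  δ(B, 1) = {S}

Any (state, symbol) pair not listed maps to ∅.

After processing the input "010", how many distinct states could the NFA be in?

Start in {S}.
Read '0': S→{S}; now {S}.
Read '1': S→{B}; now {B}.
Read '0': B→{A}; now {A}.
That set has 1 state.

1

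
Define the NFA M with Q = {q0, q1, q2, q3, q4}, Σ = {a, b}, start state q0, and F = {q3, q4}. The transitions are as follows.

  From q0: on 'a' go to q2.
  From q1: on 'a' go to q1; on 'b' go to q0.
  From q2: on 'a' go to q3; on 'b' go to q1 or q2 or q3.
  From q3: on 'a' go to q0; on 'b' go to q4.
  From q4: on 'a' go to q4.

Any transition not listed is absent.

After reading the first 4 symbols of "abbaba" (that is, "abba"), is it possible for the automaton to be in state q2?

Yes

Start in {q0}.
Read 'a': q0→{q2}; now {q2}.
Read 'b': q2→{q1, q2, q3}; now {q1, q2, q3}.
Read 'b': q1→{q0}, q2→{q1, q2, q3}, q3→{q4}; now {q0, q1, q2, q3, q4}.
Read 'a': q0→{q2}, q1→{q1}, q2→{q3}, q3→{q0}, q4→{q4}; now {q0, q1, q2, q3, q4}.
State q2 is in {q0, q1, q2, q3, q4}.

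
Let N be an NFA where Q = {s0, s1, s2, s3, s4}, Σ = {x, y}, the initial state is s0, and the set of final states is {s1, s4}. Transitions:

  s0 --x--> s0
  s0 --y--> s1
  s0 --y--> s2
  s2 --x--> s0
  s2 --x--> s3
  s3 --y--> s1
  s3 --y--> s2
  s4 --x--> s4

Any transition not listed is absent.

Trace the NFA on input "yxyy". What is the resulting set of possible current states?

Start in {s0}.
Read 'y': {s0} → {s1, s2}.
Read 'x': {s1, s2} → {s0, s3}.
Read 'y': {s0, s3} → {s1, s2}.
Read 'y': {s1, s2} → ∅.

∅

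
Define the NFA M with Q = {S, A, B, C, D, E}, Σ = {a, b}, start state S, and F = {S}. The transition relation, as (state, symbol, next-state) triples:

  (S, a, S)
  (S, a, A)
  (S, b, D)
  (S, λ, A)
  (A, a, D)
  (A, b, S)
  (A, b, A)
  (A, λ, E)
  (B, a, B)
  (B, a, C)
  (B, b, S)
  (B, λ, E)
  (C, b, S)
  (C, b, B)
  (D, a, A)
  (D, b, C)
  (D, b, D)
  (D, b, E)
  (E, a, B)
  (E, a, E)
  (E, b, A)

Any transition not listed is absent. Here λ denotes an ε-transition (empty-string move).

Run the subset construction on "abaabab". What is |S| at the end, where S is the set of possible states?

Start: ε-closure({S}) = {S, A, E}.
Read 'a': {S, A, E} → {S, A, B, D, E}.
Read 'b': {S, A, B, D, E} → {S, A, C, D, E}.
Read 'a': {S, A, C, D, E} → {S, A, B, D, E}.
Read 'a': {S, A, B, D, E} → {S, A, B, C, D, E}.
Read 'b': {S, A, B, C, D, E} → {S, A, B, C, D, E}.
Read 'a': {S, A, B, C, D, E} → {S, A, B, C, D, E}.
Read 'b': {S, A, B, C, D, E} → {S, A, B, C, D, E}.
That set has 6 states.

6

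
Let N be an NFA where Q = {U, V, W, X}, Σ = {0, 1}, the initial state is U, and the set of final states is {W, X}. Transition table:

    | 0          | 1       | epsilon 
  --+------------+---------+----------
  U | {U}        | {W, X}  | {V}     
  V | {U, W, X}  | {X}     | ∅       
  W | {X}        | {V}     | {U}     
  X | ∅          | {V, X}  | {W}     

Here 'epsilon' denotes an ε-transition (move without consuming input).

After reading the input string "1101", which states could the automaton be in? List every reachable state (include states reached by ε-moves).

{U, V, W, X}

Start: ε-closure({U}) = {U, V}.
Read '1': {U, V} → {U, V, W, X}.
Read '1': {U, V, W, X} → {U, V, W, X}.
Read '0': {U, V, W, X} → {U, V, W, X}.
Read '1': {U, V, W, X} → {U, V, W, X}.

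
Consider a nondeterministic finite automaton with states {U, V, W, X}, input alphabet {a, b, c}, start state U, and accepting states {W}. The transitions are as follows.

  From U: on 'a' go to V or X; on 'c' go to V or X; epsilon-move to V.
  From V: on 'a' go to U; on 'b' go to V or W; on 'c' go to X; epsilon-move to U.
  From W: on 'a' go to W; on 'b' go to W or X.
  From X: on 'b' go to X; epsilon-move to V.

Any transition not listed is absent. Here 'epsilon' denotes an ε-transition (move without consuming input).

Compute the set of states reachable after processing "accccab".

{U, V, W, X}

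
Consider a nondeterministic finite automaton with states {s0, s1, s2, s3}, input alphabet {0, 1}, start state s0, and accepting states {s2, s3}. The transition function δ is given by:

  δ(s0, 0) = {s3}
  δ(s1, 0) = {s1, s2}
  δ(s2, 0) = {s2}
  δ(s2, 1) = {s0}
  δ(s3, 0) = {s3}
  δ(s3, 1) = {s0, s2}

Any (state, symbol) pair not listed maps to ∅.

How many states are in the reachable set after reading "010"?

Start in {s0}.
Read '0': {s0} → {s3}.
Read '1': {s3} → {s0, s2}.
Read '0': {s0, s2} → {s2, s3}.
That set has 2 states.

2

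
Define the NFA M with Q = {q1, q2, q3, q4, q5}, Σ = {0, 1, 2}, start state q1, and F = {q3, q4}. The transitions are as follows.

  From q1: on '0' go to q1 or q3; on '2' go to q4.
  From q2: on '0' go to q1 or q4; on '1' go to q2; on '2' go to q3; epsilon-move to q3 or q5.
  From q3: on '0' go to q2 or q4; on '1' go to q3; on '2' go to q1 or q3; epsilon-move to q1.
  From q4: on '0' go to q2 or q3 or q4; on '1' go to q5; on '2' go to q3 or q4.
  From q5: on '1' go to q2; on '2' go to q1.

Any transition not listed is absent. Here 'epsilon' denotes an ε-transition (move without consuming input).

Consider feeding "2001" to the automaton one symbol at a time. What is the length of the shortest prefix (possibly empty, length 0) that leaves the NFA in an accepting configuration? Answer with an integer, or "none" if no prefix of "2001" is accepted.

1

Start in {q1}.
Read '2': q1→{q4}; now {q4}.
None of the earlier sets intersect F, but {q4} does.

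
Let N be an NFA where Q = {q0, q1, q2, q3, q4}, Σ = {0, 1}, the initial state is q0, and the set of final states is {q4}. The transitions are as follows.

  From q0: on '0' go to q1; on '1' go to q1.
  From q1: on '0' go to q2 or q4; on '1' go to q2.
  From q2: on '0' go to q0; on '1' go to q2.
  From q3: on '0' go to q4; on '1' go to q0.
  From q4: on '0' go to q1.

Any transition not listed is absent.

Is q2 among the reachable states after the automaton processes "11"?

Start in {q0}.
Read '1': {q0} → {q1}.
Read '1': {q1} → {q2}.
State q2 is in {q2}.

Yes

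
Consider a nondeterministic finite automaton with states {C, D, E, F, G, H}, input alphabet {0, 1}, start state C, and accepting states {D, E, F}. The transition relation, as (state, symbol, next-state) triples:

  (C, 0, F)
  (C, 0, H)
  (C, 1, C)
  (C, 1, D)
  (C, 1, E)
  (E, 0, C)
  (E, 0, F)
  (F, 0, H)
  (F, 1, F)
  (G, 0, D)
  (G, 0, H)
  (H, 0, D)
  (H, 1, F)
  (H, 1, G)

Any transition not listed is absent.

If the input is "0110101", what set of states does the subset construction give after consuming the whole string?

Start in {C}.
Read '0': C→{F, H}; now {F, H}.
Read '1': F→{F}, H→{F, G}; now {F, G}.
Read '1': F→{F}, G→∅; now {F}.
Read '0': F→{H}; now {H}.
Read '1': H→{F, G}; now {F, G}.
Read '0': F→{H}, G→{D, H}; now {D, H}.
Read '1': D→∅, H→{F, G}; now {F, G}.

{F, G}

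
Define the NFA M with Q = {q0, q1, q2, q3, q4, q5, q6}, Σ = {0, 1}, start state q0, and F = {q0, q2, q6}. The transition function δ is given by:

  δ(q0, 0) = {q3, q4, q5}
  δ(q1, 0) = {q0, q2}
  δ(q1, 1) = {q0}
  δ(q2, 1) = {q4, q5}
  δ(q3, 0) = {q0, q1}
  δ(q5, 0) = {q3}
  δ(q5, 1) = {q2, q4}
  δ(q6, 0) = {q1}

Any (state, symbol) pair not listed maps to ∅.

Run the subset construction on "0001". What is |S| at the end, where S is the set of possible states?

Start in {q0}.
Read '0': {q0} → {q3, q4, q5}.
Read '0': {q3, q4, q5} → {q0, q1, q3}.
Read '0': {q0, q1, q3} → {q0, q1, q2, q3, q4, q5}.
Read '1': {q0, q1, q2, q3, q4, q5} → {q0, q2, q4, q5}.
That set has 4 states.

4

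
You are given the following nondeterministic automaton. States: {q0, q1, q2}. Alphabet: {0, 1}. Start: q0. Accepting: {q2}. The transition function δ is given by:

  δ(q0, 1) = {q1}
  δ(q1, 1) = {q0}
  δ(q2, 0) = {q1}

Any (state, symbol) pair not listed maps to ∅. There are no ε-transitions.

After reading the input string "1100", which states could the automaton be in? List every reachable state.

Start in {q0}.
Read '1': q0→{q1}; now {q1}.
Read '1': q1→{q0}; now {q0}.
Read '0': q0→∅; now ∅.
The set is empty and remains empty for the remaining 1 symbol.

∅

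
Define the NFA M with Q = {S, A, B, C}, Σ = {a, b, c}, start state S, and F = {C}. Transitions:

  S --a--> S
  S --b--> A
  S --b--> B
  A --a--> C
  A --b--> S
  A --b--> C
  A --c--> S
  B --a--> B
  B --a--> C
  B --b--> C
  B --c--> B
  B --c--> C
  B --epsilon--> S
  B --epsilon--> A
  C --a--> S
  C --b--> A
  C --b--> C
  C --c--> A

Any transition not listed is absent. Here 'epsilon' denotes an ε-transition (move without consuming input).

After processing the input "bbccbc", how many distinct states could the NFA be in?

Start in {S}.
Read 'b': S→{A, B}; union {A, B}; ε-closure = {S, A, B}.
Read 'b': S→{A, B}, A→{S, C}, B→{C}; now {S, A, B, C}.
Read 'c': S→∅, A→{S}, B→{B, C}, C→{A}; now {S, A, B, C}.
Read 'c': S→∅, A→{S}, B→{B, C}, C→{A}; now {S, A, B, C}.
Read 'b': S→{A, B}, A→{S, C}, B→{C}, C→{A, C}; now {S, A, B, C}.
Read 'c': S→∅, A→{S}, B→{B, C}, C→{A}; now {S, A, B, C}.
That set has 4 states.

4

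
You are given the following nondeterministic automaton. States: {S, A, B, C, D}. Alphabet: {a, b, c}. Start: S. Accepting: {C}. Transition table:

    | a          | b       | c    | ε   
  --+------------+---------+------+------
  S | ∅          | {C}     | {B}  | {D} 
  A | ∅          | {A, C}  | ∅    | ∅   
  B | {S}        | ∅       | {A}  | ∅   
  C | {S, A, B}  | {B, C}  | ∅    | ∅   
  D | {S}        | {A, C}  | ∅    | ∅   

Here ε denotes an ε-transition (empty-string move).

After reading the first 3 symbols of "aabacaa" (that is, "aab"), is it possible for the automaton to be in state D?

Start: ε-closure({S}) = {S, D}.
Read 'a': S→∅, D→{S}; union {S}; ε-closure = {S, D}.
Read 'a': S→∅, D→{S}; union {S}; ε-closure = {S, D}.
Read 'b': S→{C}, D→{A, C}; now {A, C}.
State D is not in {A, C}.

No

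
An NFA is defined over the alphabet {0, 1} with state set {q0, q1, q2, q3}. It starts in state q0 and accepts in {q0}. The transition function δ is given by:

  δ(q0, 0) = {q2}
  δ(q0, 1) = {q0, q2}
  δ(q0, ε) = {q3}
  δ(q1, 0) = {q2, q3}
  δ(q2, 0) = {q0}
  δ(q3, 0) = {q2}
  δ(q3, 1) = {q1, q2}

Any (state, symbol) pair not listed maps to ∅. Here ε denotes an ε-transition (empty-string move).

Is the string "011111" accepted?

No

Start: ε-closure({q0}) = {q0, q3}.
Read '0': q0→{q2}, q3→{q2}; now {q2}.
Read '1': q2→∅; now ∅.
The set is empty and remains empty for the remaining 4 symbols.
The final set ∅ contains no accepting state.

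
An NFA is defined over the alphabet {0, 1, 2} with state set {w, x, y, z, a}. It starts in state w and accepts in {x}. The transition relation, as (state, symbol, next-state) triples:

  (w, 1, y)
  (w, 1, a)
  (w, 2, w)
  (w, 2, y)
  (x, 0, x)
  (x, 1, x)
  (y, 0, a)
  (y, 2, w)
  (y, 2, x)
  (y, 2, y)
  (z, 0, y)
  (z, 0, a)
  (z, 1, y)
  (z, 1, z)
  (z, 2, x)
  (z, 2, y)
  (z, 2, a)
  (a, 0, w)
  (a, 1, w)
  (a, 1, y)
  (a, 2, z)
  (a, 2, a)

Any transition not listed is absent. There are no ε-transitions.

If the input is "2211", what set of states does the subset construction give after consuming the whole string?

{w, x, y}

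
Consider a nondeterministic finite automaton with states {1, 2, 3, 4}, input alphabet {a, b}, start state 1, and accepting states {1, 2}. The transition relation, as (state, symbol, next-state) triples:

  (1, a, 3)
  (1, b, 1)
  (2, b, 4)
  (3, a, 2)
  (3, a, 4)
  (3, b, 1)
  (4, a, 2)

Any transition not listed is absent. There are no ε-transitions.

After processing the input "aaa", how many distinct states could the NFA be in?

1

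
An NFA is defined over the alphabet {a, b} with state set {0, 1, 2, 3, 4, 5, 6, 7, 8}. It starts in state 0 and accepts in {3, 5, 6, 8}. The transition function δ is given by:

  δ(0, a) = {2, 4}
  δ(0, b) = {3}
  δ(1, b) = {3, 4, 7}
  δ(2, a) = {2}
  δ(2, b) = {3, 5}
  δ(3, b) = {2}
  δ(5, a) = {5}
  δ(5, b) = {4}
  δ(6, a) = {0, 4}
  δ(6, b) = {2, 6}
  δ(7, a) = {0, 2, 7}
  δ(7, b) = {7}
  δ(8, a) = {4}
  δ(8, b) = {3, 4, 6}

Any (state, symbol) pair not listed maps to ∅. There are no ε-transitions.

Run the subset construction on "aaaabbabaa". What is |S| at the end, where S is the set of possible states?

1

Start in {0}.
Read 'a': {0} → {2, 4}.
Read 'a': {2, 4} → {2}.
Read 'a': {2} → {2}.
Read 'a': {2} → {2}.
Read 'b': {2} → {3, 5}.
Read 'b': {3, 5} → {2, 4}.
Read 'a': {2, 4} → {2}.
Read 'b': {2} → {3, 5}.
Read 'a': {3, 5} → {5}.
Read 'a': {5} → {5}.
That set has 1 state.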